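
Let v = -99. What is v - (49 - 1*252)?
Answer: 104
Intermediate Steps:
v - (49 - 1*252) = -99 - (49 - 1*252) = -99 - (49 - 252) = -99 - 1*(-203) = -99 + 203 = 104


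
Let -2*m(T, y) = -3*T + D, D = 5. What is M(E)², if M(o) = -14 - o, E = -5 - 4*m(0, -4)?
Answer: 361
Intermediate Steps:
m(T, y) = -5/2 + 3*T/2 (m(T, y) = -(-3*T + 5)/2 = -(5 - 3*T)/2 = -5/2 + 3*T/2)
E = 5 (E = -5 - 4*(-5/2 + (3/2)*0) = -5 - 4*(-5/2 + 0) = -5 - 4*(-5/2) = -5 + 10 = 5)
M(E)² = (-14 - 1*5)² = (-14 - 5)² = (-19)² = 361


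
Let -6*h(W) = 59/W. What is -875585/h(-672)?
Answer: -3530358720/59 ≈ -5.9837e+7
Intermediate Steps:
h(W) = -59/(6*W)
-875585/h(-672) = -875585/((-59/6/(-672))) = -875585/((-59/6*(-1/672))) = -875585/59/4032 = -875585*4032/59 = -3530358720/59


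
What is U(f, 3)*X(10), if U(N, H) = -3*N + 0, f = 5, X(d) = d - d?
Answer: 0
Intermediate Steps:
X(d) = 0
U(N, H) = -3*N
U(f, 3)*X(10) = -3*5*0 = -15*0 = 0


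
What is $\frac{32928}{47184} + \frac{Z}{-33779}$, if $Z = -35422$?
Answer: $\frac{57992220}{33204757} \approx 1.7465$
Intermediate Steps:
$\frac{32928}{47184} + \frac{Z}{-33779} = \frac{32928}{47184} - \frac{35422}{-33779} = 32928 \cdot \frac{1}{47184} - - \frac{35422}{33779} = \frac{686}{983} + \frac{35422}{33779} = \frac{57992220}{33204757}$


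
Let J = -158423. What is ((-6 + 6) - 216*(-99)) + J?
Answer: -137039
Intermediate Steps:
((-6 + 6) - 216*(-99)) + J = ((-6 + 6) - 216*(-99)) - 158423 = (0 + 21384) - 158423 = 21384 - 158423 = -137039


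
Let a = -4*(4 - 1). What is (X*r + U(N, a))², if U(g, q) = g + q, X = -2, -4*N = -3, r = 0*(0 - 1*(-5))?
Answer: 2025/16 ≈ 126.56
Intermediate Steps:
r = 0 (r = 0*(0 + 5) = 0*5 = 0)
N = ¾ (N = -¼*(-3) = ¾ ≈ 0.75000)
a = -12 (a = -4*3 = -12)
(X*r + U(N, a))² = (-2*0 + (¾ - 12))² = (0 - 45/4)² = (-45/4)² = 2025/16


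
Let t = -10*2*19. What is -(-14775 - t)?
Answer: 14395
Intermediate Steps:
t = -380 (t = -20*19 = -380)
-(-14775 - t) = -(-14775 - 1*(-380)) = -(-14775 + 380) = -1*(-14395) = 14395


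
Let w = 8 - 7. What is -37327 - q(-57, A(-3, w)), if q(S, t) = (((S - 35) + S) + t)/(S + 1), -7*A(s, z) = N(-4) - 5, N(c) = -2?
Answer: -522615/14 ≈ -37330.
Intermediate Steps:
w = 1
A(s, z) = 1 (A(s, z) = -(-2 - 5)/7 = -⅐*(-7) = 1)
q(S, t) = (-35 + t + 2*S)/(1 + S) (q(S, t) = (((-35 + S) + S) + t)/(1 + S) = ((-35 + 2*S) + t)/(1 + S) = (-35 + t + 2*S)/(1 + S))
-37327 - q(-57, A(-3, w)) = -37327 - (-35 + 1 + 2*(-57))/(1 - 57) = -37327 - (-35 + 1 - 114)/(-56) = -37327 - (-1)*(-148)/56 = -37327 - 1*37/14 = -37327 - 37/14 = -522615/14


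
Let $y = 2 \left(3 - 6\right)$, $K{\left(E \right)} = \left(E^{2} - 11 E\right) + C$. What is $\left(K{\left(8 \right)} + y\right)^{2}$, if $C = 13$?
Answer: $289$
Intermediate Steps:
$K{\left(E \right)} = 13 + E^{2} - 11 E$ ($K{\left(E \right)} = \left(E^{2} - 11 E\right) + 13 = 13 + E^{2} - 11 E$)
$y = -6$ ($y = 2 \left(-3\right) = -6$)
$\left(K{\left(8 \right)} + y\right)^{2} = \left(\left(13 + 8^{2} - 88\right) - 6\right)^{2} = \left(\left(13 + 64 - 88\right) - 6\right)^{2} = \left(-11 - 6\right)^{2} = \left(-17\right)^{2} = 289$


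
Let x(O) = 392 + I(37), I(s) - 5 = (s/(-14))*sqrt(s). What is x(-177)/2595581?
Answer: 397/2595581 - 37*sqrt(37)/36338134 ≈ 0.00014676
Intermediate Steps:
I(s) = 5 - s**(3/2)/14 (I(s) = 5 + (s/(-14))*sqrt(s) = 5 + (s*(-1/14))*sqrt(s) = 5 + (-s/14)*sqrt(s) = 5 - s**(3/2)/14)
x(O) = 397 - 37*sqrt(37)/14 (x(O) = 392 + (5 - 37*sqrt(37)/14) = 397 - 37*sqrt(37)/14)
x(-177)/2595581 = (397 - 37*sqrt(37)/14)/2595581 = (397 - 37*sqrt(37)/14)*(1/2595581) = 397/2595581 - 37*sqrt(37)/36338134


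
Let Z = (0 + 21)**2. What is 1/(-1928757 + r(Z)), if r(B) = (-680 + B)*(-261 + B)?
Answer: -1/1971777 ≈ -5.0716e-7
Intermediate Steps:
Z = 441 (Z = 21**2 = 441)
1/(-1928757 + r(Z)) = 1/(-1928757 + (177480 + 441**2 - 941*441)) = 1/(-1928757 + (177480 + 194481 - 414981)) = 1/(-1928757 - 43020) = 1/(-1971777) = -1/1971777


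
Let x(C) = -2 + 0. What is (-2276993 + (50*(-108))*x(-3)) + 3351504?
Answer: 1085311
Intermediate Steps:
x(C) = -2
(-2276993 + (50*(-108))*x(-3)) + 3351504 = (-2276993 + (50*(-108))*(-2)) + 3351504 = (-2276993 - 5400*(-2)) + 3351504 = (-2276993 + 10800) + 3351504 = -2266193 + 3351504 = 1085311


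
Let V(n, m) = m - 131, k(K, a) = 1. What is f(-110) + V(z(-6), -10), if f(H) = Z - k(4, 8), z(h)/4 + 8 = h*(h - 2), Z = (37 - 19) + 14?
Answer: -110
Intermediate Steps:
Z = 32 (Z = 18 + 14 = 32)
z(h) = -32 + 4*h*(-2 + h) (z(h) = -32 + 4*(h*(h - 2)) = -32 + 4*(h*(-2 + h)) = -32 + 4*h*(-2 + h))
f(H) = 31 (f(H) = 32 - 1*1 = 32 - 1 = 31)
V(n, m) = -131 + m
f(-110) + V(z(-6), -10) = 31 + (-131 - 10) = 31 - 141 = -110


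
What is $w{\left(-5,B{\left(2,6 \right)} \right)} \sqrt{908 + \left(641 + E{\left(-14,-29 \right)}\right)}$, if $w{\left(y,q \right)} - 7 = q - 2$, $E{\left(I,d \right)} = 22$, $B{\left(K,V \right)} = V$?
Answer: $11 \sqrt{1571} \approx 435.99$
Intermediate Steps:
$w{\left(y,q \right)} = 5 + q$ ($w{\left(y,q \right)} = 7 + \left(q - 2\right) = 7 + \left(-2 + q\right) = 5 + q$)
$w{\left(-5,B{\left(2,6 \right)} \right)} \sqrt{908 + \left(641 + E{\left(-14,-29 \right)}\right)} = \left(5 + 6\right) \sqrt{908 + \left(641 + 22\right)} = 11 \sqrt{908 + 663} = 11 \sqrt{1571}$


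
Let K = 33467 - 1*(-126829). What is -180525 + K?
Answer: -20229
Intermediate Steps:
K = 160296 (K = 33467 + 126829 = 160296)
-180525 + K = -180525 + 160296 = -20229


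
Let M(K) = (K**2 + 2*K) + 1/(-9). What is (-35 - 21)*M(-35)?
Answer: -582064/9 ≈ -64674.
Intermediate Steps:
M(K) = -1/9 + K**2 + 2*K (M(K) = (K**2 + 2*K) - 1/9 = -1/9 + K**2 + 2*K)
(-35 - 21)*M(-35) = (-35 - 21)*(-1/9 + (-35)**2 + 2*(-35)) = -56*(-1/9 + 1225 - 70) = -56*10394/9 = -582064/9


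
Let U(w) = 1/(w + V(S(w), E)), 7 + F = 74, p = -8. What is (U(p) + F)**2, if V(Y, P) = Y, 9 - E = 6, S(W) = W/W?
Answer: 219024/49 ≈ 4469.9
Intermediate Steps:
S(W) = 1
E = 3 (E = 9 - 1*6 = 9 - 6 = 3)
F = 67 (F = -7 + 74 = 67)
U(w) = 1/(1 + w) (U(w) = 1/(w + 1) = 1/(1 + w))
(U(p) + F)**2 = (1/(1 - 8) + 67)**2 = (1/(-7) + 67)**2 = (-1/7 + 67)**2 = (468/7)**2 = 219024/49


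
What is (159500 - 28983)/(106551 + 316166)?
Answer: 130517/422717 ≈ 0.30876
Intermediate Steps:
(159500 - 28983)/(106551 + 316166) = 130517/422717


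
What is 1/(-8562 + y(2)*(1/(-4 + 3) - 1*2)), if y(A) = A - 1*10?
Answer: -1/8538 ≈ -0.00011712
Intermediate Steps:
y(A) = -10 + A (y(A) = A - 10 = -10 + A)
1/(-8562 + y(2)*(1/(-4 + 3) - 1*2)) = 1/(-8562 + (-10 + 2)*(1/(-4 + 3) - 1*2)) = 1/(-8562 - 8*(1/(-1) - 2)) = 1/(-8562 - 8*(-1 - 2)) = 1/(-8562 - 8*(-3)) = 1/(-8562 + 24) = 1/(-8538) = -1/8538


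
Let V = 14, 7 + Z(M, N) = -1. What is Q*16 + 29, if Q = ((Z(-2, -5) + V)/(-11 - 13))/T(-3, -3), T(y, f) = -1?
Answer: 33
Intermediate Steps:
Z(M, N) = -8 (Z(M, N) = -7 - 1 = -8)
Q = ¼ (Q = ((-8 + 14)/(-11 - 13))/(-1) = (6/(-24))*(-1) = (6*(-1/24))*(-1) = -¼*(-1) = ¼ ≈ 0.25000)
Q*16 + 29 = (¼)*16 + 29 = 4 + 29 = 33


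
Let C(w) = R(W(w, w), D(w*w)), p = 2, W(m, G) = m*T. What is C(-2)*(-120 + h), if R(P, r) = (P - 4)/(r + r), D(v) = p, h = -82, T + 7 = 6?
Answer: 101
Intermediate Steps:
T = -1 (T = -7 + 6 = -1)
W(m, G) = -m (W(m, G) = m*(-1) = -m)
D(v) = 2
R(P, r) = (-4 + P)/(2*r) (R(P, r) = (-4 + P)/((2*r)) = (-4 + P)*(1/(2*r)) = (-4 + P)/(2*r))
C(w) = -1 - w/4 (C(w) = (½)*(-4 - w)/2 = (½)*(½)*(-4 - w) = -1 - w/4)
C(-2)*(-120 + h) = (-1 - ¼*(-2))*(-120 - 82) = (-1 + ½)*(-202) = -½*(-202) = 101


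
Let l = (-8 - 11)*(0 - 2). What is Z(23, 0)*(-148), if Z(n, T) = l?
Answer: -5624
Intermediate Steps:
l = 38 (l = -19*(-2) = 38)
Z(n, T) = 38
Z(23, 0)*(-148) = 38*(-148) = -5624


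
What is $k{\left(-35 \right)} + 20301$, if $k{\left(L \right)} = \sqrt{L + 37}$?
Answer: $20301 + \sqrt{2} \approx 20302.0$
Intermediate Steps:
$k{\left(L \right)} = \sqrt{37 + L}$
$k{\left(-35 \right)} + 20301 = \sqrt{37 - 35} + 20301 = \sqrt{2} + 20301 = 20301 + \sqrt{2}$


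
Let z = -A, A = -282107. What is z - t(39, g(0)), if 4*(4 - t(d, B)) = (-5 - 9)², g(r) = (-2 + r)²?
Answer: 282152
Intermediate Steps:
z = 282107 (z = -1*(-282107) = 282107)
t(d, B) = -45 (t(d, B) = 4 - (-5 - 9)²/4 = 4 - ¼*(-14)² = 4 - ¼*196 = 4 - 49 = -45)
z - t(39, g(0)) = 282107 - 1*(-45) = 282107 + 45 = 282152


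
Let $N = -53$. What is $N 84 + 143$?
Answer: $-4309$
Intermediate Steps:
$N 84 + 143 = \left(-53\right) 84 + 143 = -4452 + 143 = -4309$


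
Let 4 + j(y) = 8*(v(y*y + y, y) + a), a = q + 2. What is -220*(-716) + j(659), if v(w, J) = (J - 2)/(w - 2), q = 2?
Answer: 34261808640/217469 ≈ 1.5755e+5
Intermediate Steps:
a = 4 (a = 2 + 2 = 4)
v(w, J) = (-2 + J)/(-2 + w)
j(y) = 28 + 8*(-2 + y)/(-2 + y + y**2) (j(y) = -4 + 8*((-2 + y)/(-2 + (y*y + y)) + 4) = -4 + 8*((-2 + y)/(-2 + (y**2 + y)) + 4) = -4 + 8*((-2 + y)/(-2 + (y + y**2)) + 4) = -4 + 8*((-2 + y)/(-2 + y + y**2) + 4) = -4 + 8*(4 + (-2 + y)/(-2 + y + y**2)) = -4 + (32 + 8*(-2 + y)/(-2 + y + y**2)) = 28 + 8*(-2 + y)/(-2 + y + y**2))
-220*(-716) + j(659) = -220*(-716) + 4*(-18 + 7*659**2 + 9*659)/(-2 + 659 + 659**2) = 157520 + 4*(-18 + 7*434281 + 5931)/(-2 + 659 + 434281) = 157520 + 4*(-18 + 3039967 + 5931)/434938 = 157520 + 4*(1/434938)*3045880 = 157520 + 6091760/217469 = 34261808640/217469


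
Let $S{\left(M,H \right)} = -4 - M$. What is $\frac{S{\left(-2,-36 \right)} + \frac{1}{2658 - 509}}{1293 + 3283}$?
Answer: $- \frac{4297}{9833824} \approx -0.00043696$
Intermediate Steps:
$\frac{S{\left(-2,-36 \right)} + \frac{1}{2658 - 509}}{1293 + 3283} = \frac{\left(-4 - -2\right) + \frac{1}{2658 - 509}}{1293 + 3283} = \frac{\left(-4 + 2\right) + \frac{1}{2149}}{4576} = \left(-2 + \frac{1}{2149}\right) \frac{1}{4576} = \left(- \frac{4297}{2149}\right) \frac{1}{4576} = - \frac{4297}{9833824}$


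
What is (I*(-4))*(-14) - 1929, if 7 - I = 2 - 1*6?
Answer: -1313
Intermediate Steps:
I = 11 (I = 7 - (2 - 1*6) = 7 - (2 - 6) = 7 - 1*(-4) = 7 + 4 = 11)
(I*(-4))*(-14) - 1929 = (11*(-4))*(-14) - 1929 = -44*(-14) - 1929 = 616 - 1929 = -1313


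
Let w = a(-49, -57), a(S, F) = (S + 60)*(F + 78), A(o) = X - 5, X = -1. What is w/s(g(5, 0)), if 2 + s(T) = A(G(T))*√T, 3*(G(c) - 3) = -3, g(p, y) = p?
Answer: 21/8 - 63*√5/8 ≈ -14.984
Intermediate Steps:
G(c) = 2 (G(c) = 3 + (⅓)*(-3) = 3 - 1 = 2)
A(o) = -6 (A(o) = -1 - 5 = -6)
a(S, F) = (60 + S)*(78 + F)
s(T) = -2 - 6*√T
w = 231 (w = 4680 + 60*(-57) + 78*(-49) - 57*(-49) = 4680 - 3420 - 3822 + 2793 = 231)
w/s(g(5, 0)) = 231/(-2 - 6*√5)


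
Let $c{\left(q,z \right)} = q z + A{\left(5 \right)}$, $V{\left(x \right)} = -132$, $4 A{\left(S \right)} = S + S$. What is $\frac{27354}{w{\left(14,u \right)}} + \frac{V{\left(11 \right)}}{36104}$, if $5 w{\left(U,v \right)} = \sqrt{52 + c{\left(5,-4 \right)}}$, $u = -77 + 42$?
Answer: $- \frac{33}{9026} + \frac{45590 \sqrt{138}}{23} \approx 23285.0$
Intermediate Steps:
$A{\left(S \right)} = \frac{S}{2}$ ($A{\left(S \right)} = \frac{S + S}{4} = \frac{2 S}{4} = \frac{S}{2}$)
$c{\left(q,z \right)} = \frac{5}{2} + q z$ ($c{\left(q,z \right)} = q z + \frac{1}{2} \cdot 5 = q z + \frac{5}{2} = \frac{5}{2} + q z$)
$u = -35$
$w{\left(U,v \right)} = \frac{\sqrt{138}}{10}$ ($w{\left(U,v \right)} = \frac{\sqrt{52 + \left(\frac{5}{2} + 5 \left(-4\right)\right)}}{5} = \frac{\sqrt{52 + \left(\frac{5}{2} - 20\right)}}{5} = \frac{\sqrt{52 - \frac{35}{2}}}{5} = \frac{\sqrt{\frac{69}{2}}}{5} = \frac{\frac{1}{2} \sqrt{138}}{5} = \frac{\sqrt{138}}{10}$)
$\frac{27354}{w{\left(14,u \right)}} + \frac{V{\left(11 \right)}}{36104} = \frac{27354}{\frac{1}{10} \sqrt{138}} - \frac{132}{36104} = 27354 \frac{5 \sqrt{138}}{69} - \frac{33}{9026} = \frac{45590 \sqrt{138}}{23} - \frac{33}{9026} = - \frac{33}{9026} + \frac{45590 \sqrt{138}}{23}$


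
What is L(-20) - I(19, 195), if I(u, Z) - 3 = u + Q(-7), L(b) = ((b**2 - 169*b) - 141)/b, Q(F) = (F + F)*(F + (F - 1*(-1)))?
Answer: -7719/20 ≈ -385.95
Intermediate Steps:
Q(F) = 2*F*(1 + 2*F) (Q(F) = (2*F)*(F + (F + 1)) = (2*F)*(F + (1 + F)) = (2*F)*(1 + 2*F) = 2*F*(1 + 2*F))
L(b) = (-141 + b**2 - 169*b)/b
I(u, Z) = 185 + u (I(u, Z) = 3 + (u + 2*(-7)*(1 + 2*(-7))) = 3 + (u + 2*(-7)*(1 - 14)) = 3 + (u + 2*(-7)*(-13)) = 3 + (u + 182) = 3 + (182 + u) = 185 + u)
L(-20) - I(19, 195) = (-169 - 20 - 141/(-20)) - (185 + 19) = (-169 - 20 - 141*(-1/20)) - 1*204 = (-169 - 20 + 141/20) - 204 = -3639/20 - 204 = -7719/20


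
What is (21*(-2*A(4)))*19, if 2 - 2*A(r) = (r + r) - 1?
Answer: 1995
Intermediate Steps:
A(r) = 3/2 - r (A(r) = 1 - ((r + r) - 1)/2 = 1 - (2*r - 1)/2 = 1 - (-1 + 2*r)/2 = 1 + (½ - r) = 3/2 - r)
(21*(-2*A(4)))*19 = (21*(-2*(3/2 - 1*4)))*19 = (21*(-2*(3/2 - 4)))*19 = (21*(-2*(-5/2)))*19 = (21*5)*19 = 105*19 = 1995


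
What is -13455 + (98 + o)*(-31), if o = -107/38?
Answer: -623417/38 ≈ -16406.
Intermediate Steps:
o = -107/38 (o = -107*1/38 = -107/38 ≈ -2.8158)
-13455 + (98 + o)*(-31) = -13455 + (98 - 107/38)*(-31) = -13455 + (3617/38)*(-31) = -13455 - 112127/38 = -623417/38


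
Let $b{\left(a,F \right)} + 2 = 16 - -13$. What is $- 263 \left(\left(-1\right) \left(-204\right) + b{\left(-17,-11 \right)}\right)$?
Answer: $-60753$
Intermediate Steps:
$b{\left(a,F \right)} = 27$ ($b{\left(a,F \right)} = -2 + \left(16 - -13\right) = -2 + \left(16 + 13\right) = -2 + 29 = 27$)
$- 263 \left(\left(-1\right) \left(-204\right) + b{\left(-17,-11 \right)}\right) = - 263 \left(\left(-1\right) \left(-204\right) + 27\right) = - 263 \left(204 + 27\right) = \left(-263\right) 231 = -60753$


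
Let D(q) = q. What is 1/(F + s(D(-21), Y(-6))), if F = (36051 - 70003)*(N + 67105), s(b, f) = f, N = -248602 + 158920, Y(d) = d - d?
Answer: 1/766534304 ≈ 1.3046e-9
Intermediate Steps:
Y(d) = 0
N = -89682
F = 766534304 (F = (36051 - 70003)*(-89682 + 67105) = -33952*(-22577) = 766534304)
1/(F + s(D(-21), Y(-6))) = 1/(766534304 + 0) = 1/766534304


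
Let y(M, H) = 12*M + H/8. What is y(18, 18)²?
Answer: 762129/16 ≈ 47633.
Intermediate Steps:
y(M, H) = 12*M + H/8
y(18, 18)² = (12*18 + (⅛)*18)² = (216 + 9/4)² = (873/4)² = 762129/16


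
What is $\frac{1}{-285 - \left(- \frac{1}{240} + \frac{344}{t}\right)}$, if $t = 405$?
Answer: $- \frac{6480}{1852277} \approx -0.0034984$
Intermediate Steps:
$\frac{1}{-285 - \left(- \frac{1}{240} + \frac{344}{t}\right)} = \frac{1}{-285 - \left(- \frac{1}{240} + \frac{344}{405}\right)} = \frac{1}{-285 - \frac{5477}{6480}} = \frac{1}{- \frac{1852277}{6480}} = - \frac{6480}{1852277}$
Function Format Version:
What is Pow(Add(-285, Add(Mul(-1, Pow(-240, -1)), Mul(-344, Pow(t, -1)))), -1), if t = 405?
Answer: Rational(-6480, 1852277) ≈ -0.0034984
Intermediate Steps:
Pow(Add(-285, Add(Mul(-1, Pow(-240, -1)), Mul(-344, Pow(t, -1)))), -1) = Pow(Add(-285, Add(Mul(-1, Pow(-240, -1)), Mul(-344, Pow(405, -1)))), -1) = Pow(Add(-285, Add(Mul(-1, Rational(-1, 240)), Mul(-344, Rational(1, 405)))), -1) = Pow(Add(-285, Add(Rational(1, 240), Rational(-344, 405))), -1) = Pow(Add(-285, Rational(-5477, 6480)), -1) = Pow(Rational(-1852277, 6480), -1) = Rational(-6480, 1852277)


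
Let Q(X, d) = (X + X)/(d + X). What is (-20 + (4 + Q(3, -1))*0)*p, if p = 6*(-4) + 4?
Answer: 400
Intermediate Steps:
Q(X, d) = 2*X/(X + d) (Q(X, d) = (2*X)/(X + d) = 2*X/(X + d))
p = -20 (p = -24 + 4 = -20)
(-20 + (4 + Q(3, -1))*0)*p = (-20 + (4 + 2*3/(3 - 1))*0)*(-20) = (-20 + (4 + 2*3/2)*0)*(-20) = (-20 + (4 + 2*3*(½))*0)*(-20) = (-20 + (4 + 3)*0)*(-20) = (-20 + 7*0)*(-20) = (-20 + 0)*(-20) = -20*(-20) = 400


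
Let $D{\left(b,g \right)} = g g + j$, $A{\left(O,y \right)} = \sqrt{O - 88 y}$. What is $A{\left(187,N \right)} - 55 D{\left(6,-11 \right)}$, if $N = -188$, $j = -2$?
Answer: $-6545 + 39 \sqrt{11} \approx -6415.6$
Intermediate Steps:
$D{\left(b,g \right)} = -2 + g^{2}$ ($D{\left(b,g \right)} = g g - 2 = g^{2} - 2 = -2 + g^{2}$)
$A{\left(187,N \right)} - 55 D{\left(6,-11 \right)} = \sqrt{187 - -16544} - 55 \left(-2 + \left(-11\right)^{2}\right) = \sqrt{187 + 16544} - 55 \left(-2 + 121\right) = \sqrt{16731} - 55 \cdot 119 = 39 \sqrt{11} - 6545 = -6545 + 39 \sqrt{11}$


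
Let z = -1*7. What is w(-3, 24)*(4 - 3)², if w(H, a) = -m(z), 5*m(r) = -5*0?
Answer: 0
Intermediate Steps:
z = -7
m(r) = 0 (m(r) = (-5*0)/5 = (⅕)*0 = 0)
w(H, a) = 0 (w(H, a) = -1*0 = 0)
w(-3, 24)*(4 - 3)² = 0*(4 - 3)² = 0*1² = 0*1 = 0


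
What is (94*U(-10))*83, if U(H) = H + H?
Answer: -156040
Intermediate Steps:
U(H) = 2*H
(94*U(-10))*83 = (94*(2*(-10)))*83 = (94*(-20))*83 = -1880*83 = -156040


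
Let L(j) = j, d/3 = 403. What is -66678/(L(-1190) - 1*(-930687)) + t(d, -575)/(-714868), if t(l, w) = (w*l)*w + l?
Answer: -185796279495501/332233830698 ≈ -559.23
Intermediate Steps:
d = 1209 (d = 3*403 = 1209)
t(l, w) = l + l*w² (t(l, w) = (l*w)*w + l = l*w² + l = l + l*w²)
-66678/(L(-1190) - 1*(-930687)) + t(d, -575)/(-714868) = -66678/(-1190 - 1*(-930687)) + (1209*(1 + (-575)²))/(-714868) = -66678/(-1190 + 930687) + (1209*(1 + 330625))*(-1/714868) = -66678/929497 + (1209*330626)*(-1/714868) = -66678*1/929497 + 399726834*(-1/714868) = -66678/929497 - 199863417/357434 = -185796279495501/332233830698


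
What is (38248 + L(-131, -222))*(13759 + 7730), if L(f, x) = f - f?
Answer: 821911272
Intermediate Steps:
L(f, x) = 0
(38248 + L(-131, -222))*(13759 + 7730) = (38248 + 0)*(13759 + 7730) = 38248*21489 = 821911272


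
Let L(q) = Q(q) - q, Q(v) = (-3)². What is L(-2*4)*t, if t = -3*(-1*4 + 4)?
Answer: 0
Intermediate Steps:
Q(v) = 9
L(q) = 9 - q
t = 0 (t = -3*(-4 + 4) = -3*0 = 0)
L(-2*4)*t = (9 - (-2)*4)*0 = (9 - 1*(-8))*0 = (9 + 8)*0 = 17*0 = 0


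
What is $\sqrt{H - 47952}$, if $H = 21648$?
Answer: $8 i \sqrt{411} \approx 162.19 i$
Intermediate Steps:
$\sqrt{H - 47952} = \sqrt{21648 - 47952} = \sqrt{-26304} = 8 i \sqrt{411}$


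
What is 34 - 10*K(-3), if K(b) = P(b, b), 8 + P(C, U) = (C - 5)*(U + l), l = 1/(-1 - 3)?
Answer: -146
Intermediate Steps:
l = -¼ (l = 1/(-4) = -¼ ≈ -0.25000)
P(C, U) = -8 + (-5 + C)*(-¼ + U) (P(C, U) = -8 + (C - 5)*(U - ¼) = -8 + (-5 + C)*(-¼ + U))
K(b) = -27/4 + b² - 21*b/4 (K(b) = -27/4 - 5*b - b/4 + b*b = -27/4 - 5*b - b/4 + b² = -27/4 + b² - 21*b/4)
34 - 10*K(-3) = 34 - 10*(-27/4 + (-3)² - 21/4*(-3)) = 34 - 10*(-27/4 + 9 + 63/4) = 34 - 10*18 = 34 - 180 = -146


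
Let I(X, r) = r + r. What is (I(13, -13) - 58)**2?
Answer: 7056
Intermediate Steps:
I(X, r) = 2*r
(I(13, -13) - 58)**2 = (2*(-13) - 58)**2 = (-26 - 58)**2 = (-84)**2 = 7056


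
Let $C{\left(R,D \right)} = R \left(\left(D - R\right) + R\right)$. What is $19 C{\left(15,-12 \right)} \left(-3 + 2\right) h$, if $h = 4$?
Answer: $13680$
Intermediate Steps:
$C{\left(R,D \right)} = D R$ ($C{\left(R,D \right)} = R D = D R$)
$19 C{\left(15,-12 \right)} \left(-3 + 2\right) h = 19 \left(\left(-12\right) 15\right) \left(-3 + 2\right) 4 = 19 \left(-180\right) \left(\left(-1\right) 4\right) = \left(-3420\right) \left(-4\right) = 13680$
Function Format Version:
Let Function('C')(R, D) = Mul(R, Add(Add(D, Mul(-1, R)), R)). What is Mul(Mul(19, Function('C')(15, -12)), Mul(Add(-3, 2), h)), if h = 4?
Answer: 13680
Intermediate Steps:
Function('C')(R, D) = Mul(D, R) (Function('C')(R, D) = Mul(R, D) = Mul(D, R))
Mul(Mul(19, Function('C')(15, -12)), Mul(Add(-3, 2), h)) = Mul(Mul(19, Mul(-12, 15)), Mul(Add(-3, 2), 4)) = Mul(Mul(19, -180), Mul(-1, 4)) = Mul(-3420, -4) = 13680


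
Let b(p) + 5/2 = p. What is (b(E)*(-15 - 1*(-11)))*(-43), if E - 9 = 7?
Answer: 2322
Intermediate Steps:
E = 16 (E = 9 + 7 = 16)
b(p) = -5/2 + p
(b(E)*(-15 - 1*(-11)))*(-43) = ((-5/2 + 16)*(-15 - 1*(-11)))*(-43) = (27*(-15 + 11)/2)*(-43) = ((27/2)*(-4))*(-43) = -54*(-43) = 2322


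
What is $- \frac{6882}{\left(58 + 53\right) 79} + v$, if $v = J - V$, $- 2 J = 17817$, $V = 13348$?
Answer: $- \frac{3516651}{158} \approx -22257.0$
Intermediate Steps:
$J = - \frac{17817}{2}$ ($J = \left(- \frac{1}{2}\right) 17817 = - \frac{17817}{2} \approx -8908.5$)
$v = - \frac{44513}{2}$ ($v = - \frac{17817}{2} - 13348 = - \frac{44513}{2} \approx -22257.0$)
$- \frac{6882}{\left(58 + 53\right) 79} + v = - \frac{6882}{\left(58 + 53\right) 79} - \frac{44513}{2} = - \frac{6882}{111 \cdot 79} - \frac{44513}{2} = - \frac{6882}{8769} - \frac{44513}{2} = \left(-6882\right) \frac{1}{8769} - \frac{44513}{2} = - \frac{62}{79} - \frac{44513}{2} = - \frac{3516651}{158}$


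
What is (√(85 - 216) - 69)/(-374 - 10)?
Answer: 23/128 - I*√131/384 ≈ 0.17969 - 0.029806*I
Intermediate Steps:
(√(85 - 216) - 69)/(-374 - 10) = (√(-131) - 69)/(-384) = (I*√131 - 69)*(-1/384) = (-69 + I*√131)*(-1/384) = 23/128 - I*√131/384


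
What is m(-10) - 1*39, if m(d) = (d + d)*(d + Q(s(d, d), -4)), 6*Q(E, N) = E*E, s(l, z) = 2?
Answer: 443/3 ≈ 147.67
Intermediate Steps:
Q(E, N) = E²/6 (Q(E, N) = (E*E)/6 = E²/6)
m(d) = 2*d*(⅔ + d) (m(d) = (d + d)*(d + (⅙)*2²) = (2*d)*(d + (⅙)*4) = (2*d)*(d + ⅔) = (2*d)*(⅔ + d) = 2*d*(⅔ + d))
m(-10) - 1*39 = (⅔)*(-10)*(2 + 3*(-10)) - 1*39 = (⅔)*(-10)*(2 - 30) - 39 = (⅔)*(-10)*(-28) - 39 = 560/3 - 39 = 443/3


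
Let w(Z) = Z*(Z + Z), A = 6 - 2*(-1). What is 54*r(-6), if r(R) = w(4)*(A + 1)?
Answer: 15552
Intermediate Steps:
A = 8 (A = 6 + 2 = 8)
w(Z) = 2*Z**2 (w(Z) = Z*(2*Z) = 2*Z**2)
r(R) = 288 (r(R) = (2*4**2)*(8 + 1) = (2*16)*9 = 32*9 = 288)
54*r(-6) = 54*288 = 15552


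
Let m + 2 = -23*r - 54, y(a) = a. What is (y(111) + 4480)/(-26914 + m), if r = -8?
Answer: -4591/26786 ≈ -0.17140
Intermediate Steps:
m = 128 (m = -2 + (-23*(-8) - 54) = -2 + (184 - 54) = -2 + 130 = 128)
(y(111) + 4480)/(-26914 + m) = (111 + 4480)/(-26914 + 128) = 4591/(-26786) = 4591*(-1/26786) = -4591/26786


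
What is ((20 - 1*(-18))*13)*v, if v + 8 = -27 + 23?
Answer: -5928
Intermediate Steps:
v = -12 (v = -8 + (-27 + 23) = -8 - 4 = -12)
((20 - 1*(-18))*13)*v = ((20 - 1*(-18))*13)*(-12) = ((20 + 18)*13)*(-12) = (38*13)*(-12) = 494*(-12) = -5928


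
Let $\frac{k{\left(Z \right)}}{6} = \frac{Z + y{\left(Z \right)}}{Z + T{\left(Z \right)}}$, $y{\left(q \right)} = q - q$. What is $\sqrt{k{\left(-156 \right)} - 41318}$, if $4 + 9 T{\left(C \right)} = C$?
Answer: $\frac{4 i \sqrt{394744607}}{391} \approx 203.26 i$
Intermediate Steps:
$T{\left(C \right)} = - \frac{4}{9} + \frac{C}{9}$
$y{\left(q \right)} = 0$
$k{\left(Z \right)} = \frac{6 Z}{- \frac{4}{9} + \frac{10 Z}{9}}$ ($k{\left(Z \right)} = 6 \frac{Z + 0}{Z + \left(- \frac{4}{9} + \frac{Z}{9}\right)} = 6 \frac{Z}{- \frac{4}{9} + \frac{10 Z}{9}} = \frac{6 Z}{- \frac{4}{9} + \frac{10 Z}{9}}$)
$\sqrt{k{\left(-156 \right)} - 41318} = \sqrt{27 \left(-156\right) \frac{1}{-2 + 5 \left(-156\right)} - 41318} = \sqrt{27 \left(-156\right) \frac{1}{-2 - 780} - 41318} = \sqrt{27 \left(-156\right) \frac{1}{-782} - 41318} = \sqrt{27 \left(-156\right) \left(- \frac{1}{782}\right) - 41318} = \sqrt{\frac{2106}{391} - 41318} = \sqrt{- \frac{16153232}{391}} = \frac{4 i \sqrt{394744607}}{391}$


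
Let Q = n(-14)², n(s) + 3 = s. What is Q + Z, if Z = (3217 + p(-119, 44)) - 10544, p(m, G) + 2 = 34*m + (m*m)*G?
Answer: 611998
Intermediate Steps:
n(s) = -3 + s
p(m, G) = -2 + 34*m + G*m² (p(m, G) = -2 + (34*m + (m*m)*G) = -2 + (34*m + m²*G) = -2 + (34*m + G*m²) = -2 + 34*m + G*m²)
Z = 611709 (Z = (3217 + (-2 + 34*(-119) + 44*(-119)²)) - 10544 = (3217 + (-2 - 4046 + 44*14161)) - 10544 = (3217 + (-2 - 4046 + 623084)) - 10544 = (3217 + 619036) - 10544 = 622253 - 10544 = 611709)
Q = 289 (Q = (-3 - 14)² = (-17)² = 289)
Q + Z = 289 + 611709 = 611998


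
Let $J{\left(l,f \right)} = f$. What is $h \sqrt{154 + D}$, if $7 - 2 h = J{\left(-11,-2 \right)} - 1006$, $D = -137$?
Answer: $\frac{1015 \sqrt{17}}{2} \approx 2092.5$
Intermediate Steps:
$h = \frac{1015}{2}$ ($h = \frac{7}{2} - \frac{-2 - 1006}{2} = \frac{7}{2} - -504 = \frac{7}{2} + 504 = \frac{1015}{2} \approx 507.5$)
$h \sqrt{154 + D} = \frac{1015 \sqrt{154 - 137}}{2} = \frac{1015 \sqrt{17}}{2}$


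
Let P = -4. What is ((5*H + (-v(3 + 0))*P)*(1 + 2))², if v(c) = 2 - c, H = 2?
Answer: 324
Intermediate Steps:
((5*H + (-v(3 + 0))*P)*(1 + 2))² = ((5*2 - (2 - (3 + 0))*(-4))*(1 + 2))² = ((10 - (2 - 1*3)*(-4))*3)² = ((10 - (2 - 3)*(-4))*3)² = ((10 - 1*(-1)*(-4))*3)² = ((10 + 1*(-4))*3)² = ((10 - 4)*3)² = (6*3)² = 18² = 324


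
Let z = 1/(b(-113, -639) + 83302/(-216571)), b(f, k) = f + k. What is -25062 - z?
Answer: -4083719704457/162944694 ≈ -25062.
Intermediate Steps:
z = -216571/162944694 (z = 1/((-113 - 639) + 83302/(-216571)) = 1/(-752 + 83302*(-1/216571)) = 1/(-752 - 83302/216571) = 1/(-162944694/216571) = -216571/162944694 ≈ -0.0013291)
-25062 - z = -25062 - 1*(-216571/162944694) = -25062 + 216571/162944694 = -4083719704457/162944694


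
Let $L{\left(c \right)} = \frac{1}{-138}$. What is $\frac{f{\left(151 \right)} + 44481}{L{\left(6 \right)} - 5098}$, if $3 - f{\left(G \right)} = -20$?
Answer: $- \frac{6141552}{703525} \approx -8.7297$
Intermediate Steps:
$L{\left(c \right)} = - \frac{1}{138}$
$f{\left(G \right)} = 23$ ($f{\left(G \right)} = 3 - -20 = 3 + 20 = 23$)
$\frac{f{\left(151 \right)} + 44481}{L{\left(6 \right)} - 5098} = \frac{23 + 44481}{- \frac{1}{138} - 5098} = \frac{44504}{- \frac{703525}{138}} = 44504 \left(- \frac{138}{703525}\right) = - \frac{6141552}{703525}$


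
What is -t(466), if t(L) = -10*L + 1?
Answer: 4659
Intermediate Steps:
t(L) = 1 - 10*L
-t(466) = -(1 - 10*466) = -(1 - 4660) = -1*(-4659) = 4659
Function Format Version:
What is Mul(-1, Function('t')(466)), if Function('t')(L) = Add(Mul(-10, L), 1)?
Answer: 4659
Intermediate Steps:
Function('t')(L) = Add(1, Mul(-10, L))
Mul(-1, Function('t')(466)) = Mul(-1, Add(1, Mul(-10, 466))) = Mul(-1, Add(1, -4660)) = Mul(-1, -4659) = 4659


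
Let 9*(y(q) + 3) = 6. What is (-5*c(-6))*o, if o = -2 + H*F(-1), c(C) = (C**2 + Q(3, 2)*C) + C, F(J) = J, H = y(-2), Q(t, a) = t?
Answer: -20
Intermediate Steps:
y(q) = -7/3 (y(q) = -3 + (1/9)*6 = -3 + 2/3 = -7/3)
H = -7/3 ≈ -2.3333
c(C) = C**2 + 4*C (c(C) = (C**2 + 3*C) + C = C**2 + 4*C)
o = 1/3 (o = -2 - 7/3*(-1) = -2 + 7/3 = 1/3 ≈ 0.33333)
(-5*c(-6))*o = -(-30)*(4 - 6)*(1/3) = -(-30)*(-2)*(1/3) = -5*12*(1/3) = -60*1/3 = -20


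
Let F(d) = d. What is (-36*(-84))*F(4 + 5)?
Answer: 27216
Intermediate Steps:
(-36*(-84))*F(4 + 5) = (-36*(-84))*(4 + 5) = 3024*9 = 27216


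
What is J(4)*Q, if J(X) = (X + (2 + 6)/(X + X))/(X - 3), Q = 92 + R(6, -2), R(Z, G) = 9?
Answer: 505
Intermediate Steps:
Q = 101 (Q = 92 + 9 = 101)
J(X) = (X + 4/X)/(-3 + X) (J(X) = (X + 8/((2*X)))/(-3 + X) = (X + 8*(1/(2*X)))/(-3 + X) = (X + 4/X)/(-3 + X))
J(4)*Q = ((4 + 4²)/(4*(-3 + 4)))*101 = ((¼)*(4 + 16)/1)*101 = ((¼)*1*20)*101 = 5*101 = 505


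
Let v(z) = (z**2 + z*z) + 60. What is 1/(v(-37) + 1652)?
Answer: 1/4450 ≈ 0.00022472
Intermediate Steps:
v(z) = 60 + 2*z**2 (v(z) = (z**2 + z**2) + 60 = 2*z**2 + 60 = 60 + 2*z**2)
1/(v(-37) + 1652) = 1/((60 + 2*(-37)**2) + 1652) = 1/((60 + 2*1369) + 1652) = 1/((60 + 2738) + 1652) = 1/(2798 + 1652) = 1/4450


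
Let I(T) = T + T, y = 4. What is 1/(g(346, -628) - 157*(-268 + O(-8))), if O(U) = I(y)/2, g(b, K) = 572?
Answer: 1/42020 ≈ 2.3798e-5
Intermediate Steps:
I(T) = 2*T
O(U) = 4 (O(U) = (2*4)/2 = (1/2)*8 = 4)
1/(g(346, -628) - 157*(-268 + O(-8))) = 1/(572 - 157*(-268 + 4)) = 1/(572 - 157*(-264)) = 1/(572 - 1*(-41448)) = 1/(572 + 41448) = 1/42020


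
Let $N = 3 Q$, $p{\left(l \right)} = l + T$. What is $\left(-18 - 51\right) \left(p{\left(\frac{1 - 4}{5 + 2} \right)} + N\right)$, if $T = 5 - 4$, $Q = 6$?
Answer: $- \frac{8970}{7} \approx -1281.4$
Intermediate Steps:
$T = 1$
$p{\left(l \right)} = 1 + l$ ($p{\left(l \right)} = l + 1 = 1 + l$)
$N = 18$ ($N = 3 \cdot 6 = 18$)
$\left(-18 - 51\right) \left(p{\left(\frac{1 - 4}{5 + 2} \right)} + N\right) = \left(-18 - 51\right) \left(\left(1 + \frac{1 - 4}{5 + 2}\right) + 18\right) = - 69 \left(\left(1 - \frac{3}{7}\right) + 18\right) = - 69 \left(\frac{4}{7} + 18\right) = \left(-69\right) \frac{130}{7} = - \frac{8970}{7}$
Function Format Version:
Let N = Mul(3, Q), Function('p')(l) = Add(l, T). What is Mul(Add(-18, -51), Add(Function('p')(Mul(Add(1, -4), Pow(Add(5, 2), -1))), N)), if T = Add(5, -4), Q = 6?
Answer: Rational(-8970, 7) ≈ -1281.4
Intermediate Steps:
T = 1
Function('p')(l) = Add(1, l) (Function('p')(l) = Add(l, 1) = Add(1, l))
N = 18 (N = Mul(3, 6) = 18)
Mul(Add(-18, -51), Add(Function('p')(Mul(Add(1, -4), Pow(Add(5, 2), -1))), N)) = Mul(Add(-18, -51), Add(Add(1, Mul(Add(1, -4), Pow(Add(5, 2), -1))), 18)) = Mul(-69, Add(Add(1, Mul(-3, Pow(7, -1))), 18)) = Mul(-69, Add(Add(1, Mul(-3, Rational(1, 7))), 18)) = Mul(-69, Add(Add(1, Rational(-3, 7)), 18)) = Mul(-69, Add(Rational(4, 7), 18)) = Mul(-69, Rational(130, 7)) = Rational(-8970, 7)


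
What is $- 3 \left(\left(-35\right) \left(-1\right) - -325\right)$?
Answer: $-1080$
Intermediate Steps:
$- 3 \left(\left(-35\right) \left(-1\right) - -325\right) = - 3 \left(35 + 325\right) = \left(-3\right) 360 = -1080$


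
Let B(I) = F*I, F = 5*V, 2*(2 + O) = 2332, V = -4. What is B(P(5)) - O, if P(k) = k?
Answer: -1264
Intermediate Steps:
O = 1164 (O = -2 + (½)*2332 = -2 + 1166 = 1164)
F = -20 (F = 5*(-4) = -20)
B(I) = -20*I
B(P(5)) - O = -20*5 - 1*1164 = -100 - 1164 = -1264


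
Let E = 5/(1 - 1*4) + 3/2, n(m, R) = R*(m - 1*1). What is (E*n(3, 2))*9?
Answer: -6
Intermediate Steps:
n(m, R) = R*(-1 + m) (n(m, R) = R*(m - 1) = R*(-1 + m))
E = -⅙ (E = 5/(1 - 4) + 3*(½) = 5/(-3) + 3/2 = 5*(-⅓) + 3/2 = -5/3 + 3/2 = -⅙ ≈ -0.16667)
(E*n(3, 2))*9 = -(-1 + 3)/3*9 = -2/3*9 = -⅙*4*9 = -⅔*9 = -6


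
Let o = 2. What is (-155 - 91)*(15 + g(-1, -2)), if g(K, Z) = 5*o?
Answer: -6150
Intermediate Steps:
g(K, Z) = 10 (g(K, Z) = 5*2 = 10)
(-155 - 91)*(15 + g(-1, -2)) = (-155 - 91)*(15 + 10) = -246*25 = -6150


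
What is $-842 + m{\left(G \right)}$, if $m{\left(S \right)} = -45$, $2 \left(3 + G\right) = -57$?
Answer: $-887$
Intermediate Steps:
$G = - \frac{63}{2}$ ($G = -3 + \frac{1}{2} \left(-57\right) = -3 - \frac{57}{2} = - \frac{63}{2} \approx -31.5$)
$-842 + m{\left(G \right)} = -842 - 45 = -887$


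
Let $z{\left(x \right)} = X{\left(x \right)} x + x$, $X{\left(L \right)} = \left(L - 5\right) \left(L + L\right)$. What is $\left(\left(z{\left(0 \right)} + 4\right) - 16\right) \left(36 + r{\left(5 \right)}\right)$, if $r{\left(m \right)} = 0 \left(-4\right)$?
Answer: $-432$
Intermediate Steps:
$X{\left(L \right)} = 2 L \left(-5 + L\right)$ ($X{\left(L \right)} = \left(-5 + L\right) 2 L = 2 L \left(-5 + L\right)$)
$r{\left(m \right)} = 0$
$z{\left(x \right)} = x + 2 x^{2} \left(-5 + x\right)$ ($z{\left(x \right)} = 2 x \left(-5 + x\right) x + x = 2 x^{2} \left(-5 + x\right) + x = x + 2 x^{2} \left(-5 + x\right)$)
$\left(\left(z{\left(0 \right)} + 4\right) - 16\right) \left(36 + r{\left(5 \right)}\right) = \left(\left(0 \left(1 + 2 \cdot 0 \left(-5 + 0\right)\right) + 4\right) - 16\right) \left(36 + 0\right) = \left(\left(0 \left(1 + 2 \cdot 0 \left(-5\right)\right) + 4\right) - 16\right) 36 = \left(\left(0 \left(1 + 0\right) + 4\right) - 16\right) 36 = \left(\left(0 \cdot 1 + 4\right) - 16\right) 36 = \left(\left(0 + 4\right) - 16\right) 36 = \left(4 - 16\right) 36 = \left(-12\right) 36 = -432$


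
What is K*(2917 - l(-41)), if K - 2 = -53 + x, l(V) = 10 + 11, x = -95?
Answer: -422816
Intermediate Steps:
l(V) = 21
K = -146 (K = 2 + (-53 - 95) = 2 - 148 = -146)
K*(2917 - l(-41)) = -146*(2917 - 1*21) = -146*(2917 - 21) = -146*2896 = -422816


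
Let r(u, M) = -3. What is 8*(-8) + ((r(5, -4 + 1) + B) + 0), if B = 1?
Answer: -66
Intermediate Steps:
8*(-8) + ((r(5, -4 + 1) + B) + 0) = 8*(-8) + ((-3 + 1) + 0) = -64 + (-2 + 0) = -64 - 2 = -66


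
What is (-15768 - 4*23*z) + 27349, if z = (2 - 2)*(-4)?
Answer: 11581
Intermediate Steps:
z = 0 (z = 0*(-4) = 0)
(-15768 - 4*23*z) + 27349 = (-15768 - 4*23*0) + 27349 = (-15768 - 92*0) + 27349 = (-15768 - 1*0) + 27349 = (-15768 + 0) + 27349 = -15768 + 27349 = 11581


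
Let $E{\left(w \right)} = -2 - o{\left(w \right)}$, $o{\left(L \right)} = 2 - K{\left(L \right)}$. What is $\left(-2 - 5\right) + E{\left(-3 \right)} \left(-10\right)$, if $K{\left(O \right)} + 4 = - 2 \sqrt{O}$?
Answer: $73 + 20 i \sqrt{3} \approx 73.0 + 34.641 i$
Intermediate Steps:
$K{\left(O \right)} = -4 - 2 \sqrt{O}$
$o{\left(L \right)} = 6 + 2 \sqrt{L}$ ($o{\left(L \right)} = 2 - \left(-4 - 2 \sqrt{L}\right) = 2 + \left(4 + 2 \sqrt{L}\right) = 6 + 2 \sqrt{L}$)
$E{\left(w \right)} = -8 - 2 \sqrt{w}$ ($E{\left(w \right)} = -2 - \left(6 + 2 \sqrt{w}\right) = -8 - 2 \sqrt{w}$)
$\left(-2 - 5\right) + E{\left(-3 \right)} \left(-10\right) = \left(-2 - 5\right) + \left(-8 - 2 \sqrt{-3}\right) \left(-10\right) = -7 + \left(-8 - 2 i \sqrt{3}\right) \left(-10\right) = -7 + \left(80 + 20 i \sqrt{3}\right) = 73 + 20 i \sqrt{3}$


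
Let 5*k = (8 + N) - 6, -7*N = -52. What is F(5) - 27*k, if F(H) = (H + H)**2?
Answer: 1718/35 ≈ 49.086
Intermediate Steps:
N = 52/7 (N = -1/7*(-52) = 52/7 ≈ 7.4286)
F(H) = 4*H**2 (F(H) = (2*H)**2 = 4*H**2)
k = 66/35 (k = ((8 + 52/7) - 6)/5 = (108/7 - 6)/5 = (1/5)*(66/7) = 66/35 ≈ 1.8857)
F(5) - 27*k = 4*5**2 - 27*66/35 = 4*25 - 1782/35 = 100 - 1782/35 = 1718/35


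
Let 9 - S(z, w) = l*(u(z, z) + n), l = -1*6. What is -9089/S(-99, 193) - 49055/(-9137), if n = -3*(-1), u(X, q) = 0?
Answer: -81721708/246699 ≈ -331.26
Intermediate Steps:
l = -6
n = 3
S(z, w) = 27 (S(z, w) = 9 - (-6)*(0 + 3) = 9 - (-6)*3 = 9 - 1*(-18) = 9 + 18 = 27)
-9089/S(-99, 193) - 49055/(-9137) = -9089/27 - 49055/(-9137) = -9089*1/27 - 49055*(-1/9137) = -9089/27 + 49055/9137 = -81721708/246699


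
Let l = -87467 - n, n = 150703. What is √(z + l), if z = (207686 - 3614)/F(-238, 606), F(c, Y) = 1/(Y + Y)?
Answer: √247097094 ≈ 15719.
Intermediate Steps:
F(c, Y) = 1/(2*Y)
z = 247335264 (z = (207686 - 3614)/(((½)/606)) = 204072/(((½)*(1/606))) = 204072/(1/1212) = 204072*1212 = 247335264)
l = -238170 (l = -87467 - 1*150703 = -87467 - 150703 = -238170)
√(z + l) = √(247335264 - 238170) = √247097094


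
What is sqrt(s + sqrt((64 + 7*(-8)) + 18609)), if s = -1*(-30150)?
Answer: sqrt(30150 + sqrt(18617)) ≈ 174.03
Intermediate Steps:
s = 30150
sqrt(s + sqrt((64 + 7*(-8)) + 18609)) = sqrt(30150 + sqrt((64 + 7*(-8)) + 18609)) = sqrt(30150 + sqrt((64 - 56) + 18609)) = sqrt(30150 + sqrt(8 + 18609)) = sqrt(30150 + sqrt(18617))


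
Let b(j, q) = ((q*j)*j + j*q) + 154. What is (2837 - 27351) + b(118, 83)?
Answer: 1141126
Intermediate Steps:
b(j, q) = 154 + j*q + q*j² (b(j, q) = ((j*q)*j + j*q) + 154 = (q*j² + j*q) + 154 = (j*q + q*j²) + 154 = 154 + j*q + q*j²)
(2837 - 27351) + b(118, 83) = (2837 - 27351) + (154 + 118*83 + 83*118²) = -24514 + (154 + 9794 + 83*13924) = -24514 + (154 + 9794 + 1155692) = -24514 + 1165640 = 1141126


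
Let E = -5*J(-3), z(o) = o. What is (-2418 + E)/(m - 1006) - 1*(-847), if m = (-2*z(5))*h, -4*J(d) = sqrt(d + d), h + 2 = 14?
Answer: 478070/563 - 5*I*sqrt(6)/4504 ≈ 849.15 - 0.0027192*I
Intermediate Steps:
h = 12 (h = -2 + 14 = 12)
J(d) = -sqrt(2)*sqrt(d)/4 (J(d) = -sqrt(d + d)/4 = -sqrt(2)*sqrt(d)/4)
E = 5*I*sqrt(6)/4 (E = -(-5)*sqrt(2)*sqrt(-3)/4 = -(-5)*sqrt(2)*I*sqrt(3)/4 = -(-5)*I*sqrt(6)/4 = 5*I*sqrt(6)/4 ≈ 3.0619*I)
m = -120 (m = -2*5*12 = -10*12 = -120)
(-2418 + E)/(m - 1006) - 1*(-847) = (-2418 + 5*I*sqrt(6)/4)/(-120 - 1006) - 1*(-847) = (-2418 + 5*I*sqrt(6)/4)/(-1126) + 847 = (-2418 + 5*I*sqrt(6)/4)*(-1/1126) + 847 = (1209/563 - 5*I*sqrt(6)/4504) + 847 = 478070/563 - 5*I*sqrt(6)/4504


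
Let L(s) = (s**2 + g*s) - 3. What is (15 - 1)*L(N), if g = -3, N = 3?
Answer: -42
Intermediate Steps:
L(s) = -3 + s**2 - 3*s (L(s) = (s**2 - 3*s) - 3 = -3 + s**2 - 3*s)
(15 - 1)*L(N) = (15 - 1)*(-3 + 3**2 - 3*3) = 14*(-3 + 9 - 9) = 14*(-3) = -42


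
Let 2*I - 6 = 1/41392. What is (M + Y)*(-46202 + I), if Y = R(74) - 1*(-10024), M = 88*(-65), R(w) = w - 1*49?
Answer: -1273571158995/6368 ≈ -2.0000e+8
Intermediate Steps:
I = 248353/82784 (I = 3 + (½)/41392 = 3 + (½)*(1/41392) = 3 + 1/82784 = 248353/82784 ≈ 3.0000)
R(w) = -49 + w (R(w) = w - 49 = -49 + w)
M = -5720
Y = 10049 (Y = (-49 + 74) - 1*(-10024) = 25 + 10024 = 10049)
(M + Y)*(-46202 + I) = (-5720 + 10049)*(-46202 + 248353/82784) = 4329*(-3824538015/82784) = -1273571158995/6368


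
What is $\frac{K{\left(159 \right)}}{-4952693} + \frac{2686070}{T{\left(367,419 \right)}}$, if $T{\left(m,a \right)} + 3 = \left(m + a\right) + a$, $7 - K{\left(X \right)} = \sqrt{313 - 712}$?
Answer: $\frac{6651640039048}{2976568493} + \frac{i \sqrt{399}}{4952693} \approx 2234.7 + 4.0332 \cdot 10^{-6} i$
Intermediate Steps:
$K{\left(X \right)} = 7 - i \sqrt{399}$ ($K{\left(X \right)} = 7 - \sqrt{313 - 712} = 7 - \sqrt{-399} = 7 - i \sqrt{399}$)
$T{\left(m,a \right)} = -3 + m + 2 a$ ($T{\left(m,a \right)} = -3 + \left(\left(m + a\right) + a\right) = -3 + \left(\left(a + m\right) + a\right) = -3 + \left(m + 2 a\right) = -3 + m + 2 a$)
$\frac{K{\left(159 \right)}}{-4952693} + \frac{2686070}{T{\left(367,419 \right)}} = \frac{7 - i \sqrt{399}}{-4952693} + \frac{2686070}{-3 + 367 + 2 \cdot 419} = \left(7 - i \sqrt{399}\right) \left(- \frac{1}{4952693}\right) + \frac{2686070}{-3 + 367 + 838} = \left(- \frac{7}{4952693} + \frac{i \sqrt{399}}{4952693}\right) + \frac{2686070}{1202} = \left(- \frac{7}{4952693} + \frac{i \sqrt{399}}{4952693}\right) + 2686070 \cdot \frac{1}{1202} = \left(- \frac{7}{4952693} + \frac{i \sqrt{399}}{4952693}\right) + \frac{1343035}{601} = \frac{6651640039048}{2976568493} + \frac{i \sqrt{399}}{4952693}$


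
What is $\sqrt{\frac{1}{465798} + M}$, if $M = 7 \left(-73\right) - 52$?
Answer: $\frac{i \sqrt{122152857874854}}{465798} \approx 23.728 i$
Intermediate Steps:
$M = -563$ ($M = -511 - 52 = -563$)
$\sqrt{\frac{1}{465798} + M} = \sqrt{\frac{1}{465798} - 563} = \sqrt{- \frac{262244273}{465798}} = \frac{i \sqrt{122152857874854}}{465798}$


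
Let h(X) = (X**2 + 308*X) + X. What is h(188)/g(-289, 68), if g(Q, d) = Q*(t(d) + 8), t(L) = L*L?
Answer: -23359/334662 ≈ -0.069799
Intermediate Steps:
t(L) = L**2
h(X) = X**2 + 309*X
g(Q, d) = Q*(8 + d**2) (g(Q, d) = Q*(d**2 + 8) = Q*(8 + d**2))
h(188)/g(-289, 68) = (188*(309 + 188))/((-289*(8 + 68**2))) = (188*497)/((-289*(8 + 4624))) = 93436/((-289*4632)) = 93436/(-1338648) = 93436*(-1/1338648) = -23359/334662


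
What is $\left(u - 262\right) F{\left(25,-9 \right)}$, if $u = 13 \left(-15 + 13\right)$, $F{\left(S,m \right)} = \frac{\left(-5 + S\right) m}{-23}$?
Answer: $- \frac{51840}{23} \approx -2253.9$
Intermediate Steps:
$F{\left(S,m \right)} = - \frac{m \left(-5 + S\right)}{23}$ ($F{\left(S,m \right)} = m \left(-5 + S\right) \left(- \frac{1}{23}\right) = - \frac{m \left(-5 + S\right)}{23}$)
$u = -26$ ($u = 13 \left(-2\right) = -26$)
$\left(u - 262\right) F{\left(25,-9 \right)} = \left(-26 - 262\right) \frac{1}{23} \left(-9\right) \left(5 - 25\right) = - 288 \cdot \frac{1}{23} \left(-9\right) \left(5 - 25\right) = - 288 \cdot \frac{1}{23} \left(-9\right) \left(-20\right) = \left(-288\right) \frac{180}{23} = - \frac{51840}{23}$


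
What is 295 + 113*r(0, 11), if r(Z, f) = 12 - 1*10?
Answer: 521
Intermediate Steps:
r(Z, f) = 2 (r(Z, f) = 12 - 10 = 2)
295 + 113*r(0, 11) = 295 + 113*2 = 295 + 226 = 521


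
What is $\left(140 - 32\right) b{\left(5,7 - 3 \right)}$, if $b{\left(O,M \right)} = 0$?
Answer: $0$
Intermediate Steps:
$\left(140 - 32\right) b{\left(5,7 - 3 \right)} = \left(140 - 32\right) 0 = 108 \cdot 0 = 0$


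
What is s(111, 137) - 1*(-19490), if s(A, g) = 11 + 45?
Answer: 19546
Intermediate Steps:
s(A, g) = 56
s(111, 137) - 1*(-19490) = 56 - 1*(-19490) = 56 + 19490 = 19546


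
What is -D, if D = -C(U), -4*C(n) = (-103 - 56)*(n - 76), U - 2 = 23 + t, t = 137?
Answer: 6837/2 ≈ 3418.5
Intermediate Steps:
U = 162 (U = 2 + (23 + 137) = 2 + 160 = 162)
C(n) = -3021 + 159*n/4 (C(n) = -(-103 - 56)*(n - 76)/4 = -(-159)*(-76 + n)/4 = -(12084 - 159*n)/4 = -3021 + 159*n/4)
D = -6837/2 (D = -(-3021 + (159/4)*162) = -(-3021 + 12879/2) = -1*6837/2 = -6837/2 ≈ -3418.5)
-D = -1*(-6837/2) = 6837/2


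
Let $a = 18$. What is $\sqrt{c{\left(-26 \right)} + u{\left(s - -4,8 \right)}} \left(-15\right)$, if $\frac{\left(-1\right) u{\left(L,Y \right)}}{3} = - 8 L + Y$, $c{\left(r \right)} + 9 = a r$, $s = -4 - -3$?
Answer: $- 15 i \sqrt{429} \approx - 310.68 i$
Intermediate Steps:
$s = -1$ ($s = -4 + 3 = -1$)
$c{\left(r \right)} = -9 + 18 r$
$u{\left(L,Y \right)} = - 3 Y + 24 L$ ($u{\left(L,Y \right)} = - 3 \left(- 8 L + Y\right) = - 3 \left(Y - 8 L\right) = - 3 Y + 24 L$)
$\sqrt{c{\left(-26 \right)} + u{\left(s - -4,8 \right)}} \left(-15\right) = \sqrt{\left(-9 + 18 \left(-26\right)\right) + \left(\left(-3\right) 8 + 24 \left(-1 - -4\right)\right)} \left(-15\right) = \sqrt{\left(-9 - 468\right) - \left(24 - 24 \left(-1 + 4\right)\right)} \left(-15\right) = \sqrt{-477 + \left(-24 + 24 \cdot 3\right)} \left(-15\right) = \sqrt{-477 + \left(-24 + 72\right)} \left(-15\right) = \sqrt{-477 + 48} \left(-15\right) = \sqrt{-429} \left(-15\right) = i \sqrt{429} \left(-15\right) = - 15 i \sqrt{429}$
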